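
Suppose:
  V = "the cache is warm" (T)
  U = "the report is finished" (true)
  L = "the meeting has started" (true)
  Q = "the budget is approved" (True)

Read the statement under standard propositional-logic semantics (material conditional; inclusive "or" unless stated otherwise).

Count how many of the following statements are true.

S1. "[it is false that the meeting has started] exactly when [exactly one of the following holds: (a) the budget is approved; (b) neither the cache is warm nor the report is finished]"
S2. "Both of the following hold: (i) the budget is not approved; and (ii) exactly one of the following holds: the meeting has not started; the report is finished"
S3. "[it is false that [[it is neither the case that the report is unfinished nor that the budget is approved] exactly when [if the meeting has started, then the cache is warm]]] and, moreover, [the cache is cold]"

S1: Parsed as not L iff (Q xor (V nor U))

not L = not True = False
V nor U = True nor True = False
Q xor (V nor U) = True xor False = True
not L iff (Q xor (V nor U)) = False iff True = False
Thus S1 is false.

S2: This is not Q and (not L xor U).

not Q = not True = False
not L = not True = False
not L xor U = False xor True = True
not Q and (not L xor U) = False and True = False
Thus S2 is false.

S3: This is not ((not U nor Q) iff (L -> V)) and not V.

not U = not True = False
not U nor Q = False nor True = False
L -> V = True -> True = True
(not U nor Q) iff (L -> V) = False iff True = False
not ((not U nor Q) iff (L -> V)) = not False = True
not V = not True = False
not ((not U nor Q) iff (L -> V)) and not V = True and False = False
So S3 is false.

0 of the 3 statements are true (none).

0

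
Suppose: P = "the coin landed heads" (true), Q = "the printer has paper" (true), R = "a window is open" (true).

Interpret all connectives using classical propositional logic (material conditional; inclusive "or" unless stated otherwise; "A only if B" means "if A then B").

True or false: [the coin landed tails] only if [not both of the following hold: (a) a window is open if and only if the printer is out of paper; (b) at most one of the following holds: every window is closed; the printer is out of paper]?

In symbols: not P -> ((R iff not Q) nand (not R nand not Q))

not P = not True = False
not Q = not True = False
R iff not Q = True iff False = False
not R = not True = False
not Q = not True = False
not R nand not Q = False nand False = True
(R iff not Q) nand (not R nand not Q) = False nand True = True
not P -> ((R iff not Q) nand (not R nand not Q)) = False -> True = True

The statement is true.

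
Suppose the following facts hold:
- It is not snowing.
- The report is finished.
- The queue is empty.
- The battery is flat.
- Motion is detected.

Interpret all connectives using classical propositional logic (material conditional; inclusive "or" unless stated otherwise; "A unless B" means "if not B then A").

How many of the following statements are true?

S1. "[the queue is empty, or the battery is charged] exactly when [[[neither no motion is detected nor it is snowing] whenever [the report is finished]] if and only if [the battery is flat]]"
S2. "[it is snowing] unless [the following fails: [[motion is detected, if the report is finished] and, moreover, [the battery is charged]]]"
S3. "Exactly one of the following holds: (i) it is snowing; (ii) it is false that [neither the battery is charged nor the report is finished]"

Let R = "the queue is empty" (T), S = "the battery is charged" (F), Q = "the report is finished" (T), U = "motion is detected" (T), P = "it is snowing" (F).

S1: Formalization: (R | S) <-> ((Q -> (~U nor P)) <-> ~S)

R | S = T | F = T
~U = ~T = F
~U nor P = F nor F = T
Q -> (~U nor P) = T -> T = T
~S = ~F = T
(Q -> (~U nor P)) <-> ~S = T <-> T = T
(R | S) <-> ((Q -> (~U nor P)) <-> ~S) = T <-> T = T
So S1 is true.

S2: Formalization: P | ~((Q -> U) & S)

Q -> U = T -> T = T
(Q -> U) & S = T & F = F
~((Q -> U) & S) = ~F = T
P | ~((Q -> U) & S) = F | T = T
Hence S2 is true.

S3: In symbols: P xor ~(S nor Q)

S nor Q = F nor T = F
~(S nor Q) = ~F = T
P xor ~(S nor Q) = F xor T = T
Hence S3 is true.

True statements: 3.

3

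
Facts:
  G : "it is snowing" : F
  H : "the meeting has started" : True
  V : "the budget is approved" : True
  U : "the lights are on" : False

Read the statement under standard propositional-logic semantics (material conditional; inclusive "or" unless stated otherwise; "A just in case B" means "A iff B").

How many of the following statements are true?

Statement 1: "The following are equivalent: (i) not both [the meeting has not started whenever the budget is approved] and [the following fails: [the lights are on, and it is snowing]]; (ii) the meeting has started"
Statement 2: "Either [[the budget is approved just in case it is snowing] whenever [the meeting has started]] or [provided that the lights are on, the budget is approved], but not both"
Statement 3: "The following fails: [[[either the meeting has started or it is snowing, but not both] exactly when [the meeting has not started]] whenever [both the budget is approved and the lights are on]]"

Statement 1: In symbols: ((V → ¬H) ↑ ¬(U ∧ G)) ↔ H

¬H = ¬T = F
V → ¬H = T → F = F
U ∧ G = F ∧ F = F
¬(U ∧ G) = ¬F = T
(V → ¬H) ↑ ¬(U ∧ G) = F ↑ T = T
((V → ¬H) ↑ ¬(U ∧ G)) ↔ H = T ↔ T = T
So Statement 1 is true.

Statement 2: This is (H → (V ↔ G)) ⊕ (U → V).

V ↔ G = T ↔ F = F
H → (V ↔ G) = T → F = F
U → V = F → T = T
(H → (V ↔ G)) ⊕ (U → V) = F ⊕ T = T
So Statement 2 is true.

Statement 3: Parsed as ¬((V ∧ U) → ((H ⊕ G) ↔ ¬H))

V ∧ U = T ∧ F = F
H ⊕ G = T ⊕ F = T
¬H = ¬T = F
(H ⊕ G) ↔ ¬H = T ↔ F = F
(V ∧ U) → ((H ⊕ G) ↔ ¬H) = F → F = T
¬((V ∧ U) → ((H ⊕ G) ↔ ¬H)) = ¬T = F
So Statement 3 is false.

True statements: 2 (Statement 1, Statement 2).

2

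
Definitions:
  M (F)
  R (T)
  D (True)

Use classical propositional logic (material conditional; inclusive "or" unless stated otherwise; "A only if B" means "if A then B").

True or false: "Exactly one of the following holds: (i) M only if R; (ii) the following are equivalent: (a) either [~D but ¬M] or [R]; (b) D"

In symbols: (M → R) ⊕ (((¬D ∧ ¬M) ∨ R) ↔ D)

M → R = F → T = T
¬D = ¬T = F
¬M = ¬F = T
¬D ∧ ¬M = F ∧ T = F
(¬D ∧ ¬M) ∨ R = F ∨ T = T
((¬D ∧ ¬M) ∨ R) ↔ D = T ↔ T = T
(M → R) ⊕ (((¬D ∧ ¬M) ∨ R) ↔ D) = T ⊕ T = F

false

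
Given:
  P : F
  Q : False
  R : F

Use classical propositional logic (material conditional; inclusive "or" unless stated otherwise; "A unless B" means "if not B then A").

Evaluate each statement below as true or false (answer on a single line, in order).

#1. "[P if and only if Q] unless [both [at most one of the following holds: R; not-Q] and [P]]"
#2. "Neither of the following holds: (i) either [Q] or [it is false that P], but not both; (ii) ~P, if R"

#1: In symbols: (P <-> Q) | ((R nand ~Q) & P)

P <-> Q = F <-> F = T
~Q = ~F = T
R nand ~Q = F nand T = T
(R nand ~Q) & P = T & F = F
(P <-> Q) | ((R nand ~Q) & P) = T | F = T
So #1 is true.

#2: This is (Q xor ~P) nor (R -> ~P).

~P = ~F = T
Q xor ~P = F xor T = T
~P = ~F = T
R -> ~P = F -> T = T
(Q xor ~P) nor (R -> ~P) = T nor T = F
So #2 is false.

#1 true; #2 false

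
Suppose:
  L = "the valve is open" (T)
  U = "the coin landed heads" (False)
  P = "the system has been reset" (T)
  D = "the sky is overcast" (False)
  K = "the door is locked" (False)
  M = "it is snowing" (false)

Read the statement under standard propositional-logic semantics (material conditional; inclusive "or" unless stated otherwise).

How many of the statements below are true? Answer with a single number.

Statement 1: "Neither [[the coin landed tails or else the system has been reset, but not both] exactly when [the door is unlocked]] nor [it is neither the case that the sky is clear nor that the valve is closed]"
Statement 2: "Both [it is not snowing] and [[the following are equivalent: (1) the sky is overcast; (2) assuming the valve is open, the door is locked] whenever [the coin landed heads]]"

2

Statement 1: In symbols: ((~U xor P) <-> ~K) nor (~D nor ~L)

~U = ~F = T
~U xor P = T xor T = F
~K = ~F = T
(~U xor P) <-> ~K = F <-> T = F
~D = ~F = T
~L = ~T = F
~D nor ~L = T nor F = F
((~U xor P) <-> ~K) nor (~D nor ~L) = F nor F = T
Hence Statement 1 is true.

Statement 2: In symbols: ~M & (U -> (D <-> (L -> K)))

~M = ~F = T
L -> K = T -> F = F
D <-> (L -> K) = F <-> F = T
U -> (D <-> (L -> K)) = F -> T = T
~M & (U -> (D <-> (L -> K))) = T & T = T
So Statement 2 is true.

2 of the 2 statements are true (Statement 1, Statement 2).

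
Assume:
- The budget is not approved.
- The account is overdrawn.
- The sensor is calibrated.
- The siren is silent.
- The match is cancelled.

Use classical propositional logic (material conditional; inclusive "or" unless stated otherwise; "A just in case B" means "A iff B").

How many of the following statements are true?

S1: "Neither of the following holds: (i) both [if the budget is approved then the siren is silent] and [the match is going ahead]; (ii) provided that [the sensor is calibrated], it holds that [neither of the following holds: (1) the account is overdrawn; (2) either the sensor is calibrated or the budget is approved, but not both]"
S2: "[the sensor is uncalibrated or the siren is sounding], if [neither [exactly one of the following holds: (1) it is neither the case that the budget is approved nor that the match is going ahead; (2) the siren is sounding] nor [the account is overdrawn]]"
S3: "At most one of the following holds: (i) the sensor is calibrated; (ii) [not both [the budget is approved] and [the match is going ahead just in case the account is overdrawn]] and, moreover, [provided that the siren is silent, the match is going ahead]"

Let P = "the budget is approved" (F), S = "the siren is sounding" (F), U = "the match is cancelled" (T), R = "the sensor is calibrated" (T), Q = "the account is overdrawn" (T).

S1: This is ((P -> ~S) & ~U) nor (R -> (Q nor (R xor P))).

~S = ~F = T
P -> ~S = F -> T = T
~U = ~T = F
(P -> ~S) & ~U = T & F = F
R xor P = T xor F = T
Q nor (R xor P) = T nor T = F
R -> (Q nor (R xor P)) = T -> F = F
((P -> ~S) & ~U) nor (R -> (Q nor (R xor P))) = F nor F = T
Thus S1 is true.

S2: Parsed as (((P nor ~U) xor S) nor Q) -> (~R | S)

~U = ~T = F
P nor ~U = F nor F = T
(P nor ~U) xor S = T xor F = T
((P nor ~U) xor S) nor Q = T nor T = F
~R = ~T = F
~R | S = F | F = F
(((P nor ~U) xor S) nor Q) -> (~R | S) = F -> F = T
Hence S2 is true.

S3: Formalization: R nand ((P nand (~U <-> Q)) & (~S -> ~U))

~U = ~T = F
~U <-> Q = F <-> T = F
P nand (~U <-> Q) = F nand F = T
~S = ~F = T
~U = ~T = F
~S -> ~U = T -> F = F
(P nand (~U <-> Q)) & (~S -> ~U) = T & F = F
R nand ((P nand (~U <-> Q)) & (~S -> ~U)) = T nand F = T
Thus S3 is true.

3 of the 3 statements are true (S1, S2, S3).

3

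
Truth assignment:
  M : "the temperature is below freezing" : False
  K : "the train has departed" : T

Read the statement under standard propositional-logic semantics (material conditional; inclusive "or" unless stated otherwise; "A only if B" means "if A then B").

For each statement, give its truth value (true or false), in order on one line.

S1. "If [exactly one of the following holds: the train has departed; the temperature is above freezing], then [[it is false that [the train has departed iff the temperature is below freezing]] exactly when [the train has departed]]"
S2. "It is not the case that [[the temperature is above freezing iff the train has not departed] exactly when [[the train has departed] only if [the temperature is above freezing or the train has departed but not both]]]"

S1 true / S2 false

S1: In symbols: (K xor ~M) -> (~(K <-> M) <-> K)

~M = ~F = T
K xor ~M = T xor T = F
K <-> M = T <-> F = F
~(K <-> M) = ~F = T
~(K <-> M) <-> K = T <-> T = T
(K xor ~M) -> (~(K <-> M) <-> K) = F -> T = T
Thus S1 is true.

S2: Formalization: ~((~M <-> ~K) <-> (K -> (~M xor K)))

~M = ~F = T
~K = ~T = F
~M <-> ~K = T <-> F = F
~M = ~F = T
~M xor K = T xor T = F
K -> (~M xor K) = T -> F = F
(~M <-> ~K) <-> (K -> (~M xor K)) = F <-> F = T
~((~M <-> ~K) <-> (K -> (~M xor K))) = ~T = F
So S2 is false.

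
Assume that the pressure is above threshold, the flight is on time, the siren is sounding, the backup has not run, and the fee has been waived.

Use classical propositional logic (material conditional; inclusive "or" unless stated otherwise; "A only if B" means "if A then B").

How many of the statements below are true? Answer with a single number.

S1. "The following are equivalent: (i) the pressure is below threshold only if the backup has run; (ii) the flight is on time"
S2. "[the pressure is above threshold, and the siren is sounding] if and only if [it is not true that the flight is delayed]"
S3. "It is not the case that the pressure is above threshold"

Let K = "the pressure is above threshold" (T), D = "the backup has run" (F), W = "the flight is delayed" (F), U = "the siren is sounding" (T).

S1: This is (¬K → D) ↔ ¬W.

¬K = ¬T = F
¬K → D = F → F = T
¬W = ¬F = T
(¬K → D) ↔ ¬W = T ↔ T = T
Hence S1 is true.

S2: Formalization: (K ∧ U) ↔ ¬W

K ∧ U = T ∧ T = T
¬W = ¬F = T
(K ∧ U) ↔ ¬W = T ↔ T = T
Thus S2 is true.

S3: In symbols: ¬K

¬K = ¬T = F
So S3 is false.

2 of the 3 statements are true (S1, S2).

2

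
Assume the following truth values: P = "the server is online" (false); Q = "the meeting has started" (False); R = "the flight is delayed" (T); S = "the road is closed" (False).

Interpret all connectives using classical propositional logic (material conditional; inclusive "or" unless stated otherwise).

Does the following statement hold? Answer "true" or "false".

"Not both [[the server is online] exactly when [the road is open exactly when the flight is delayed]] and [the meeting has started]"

True.

Formalization: (P ↔ (¬S ↔ R)) ↑ Q

¬S = ¬F = T
¬S ↔ R = T ↔ T = T
P ↔ (¬S ↔ R) = F ↔ T = F
(P ↔ (¬S ↔ R)) ↑ Q = F ↑ F = T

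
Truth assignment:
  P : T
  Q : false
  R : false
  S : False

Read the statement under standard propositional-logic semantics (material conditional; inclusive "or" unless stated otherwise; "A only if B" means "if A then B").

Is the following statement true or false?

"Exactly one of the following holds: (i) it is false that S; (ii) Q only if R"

The statement is false.

In symbols: not S xor (Q -> R)

not S = not False = True
Q -> R = False -> False = True
not S xor (Q -> R) = True xor True = False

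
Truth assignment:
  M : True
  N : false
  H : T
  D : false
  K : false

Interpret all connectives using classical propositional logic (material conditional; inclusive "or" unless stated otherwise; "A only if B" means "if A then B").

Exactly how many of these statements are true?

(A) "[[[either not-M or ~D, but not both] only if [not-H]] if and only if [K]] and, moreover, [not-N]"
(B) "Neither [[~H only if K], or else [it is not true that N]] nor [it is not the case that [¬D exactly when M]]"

1

(A): In symbols: (((not M xor not D) -> not H) iff K) and not N

not M = not True = False
not D = not False = True
not M xor not D = False xor True = True
not H = not True = False
(not M xor not D) -> not H = True -> False = False
((not M xor not D) -> not H) iff K = False iff False = True
not N = not False = True
(((not M xor not D) -> not H) iff K) and not N = True and True = True
Hence (A) is true.

(B): Formalization: ((not H -> K) or not N) nor not (not D iff M)

not H = not True = False
not H -> K = False -> False = True
not N = not False = True
(not H -> K) or not N = True or True = True
not D = not False = True
not D iff M = True iff True = True
not (not D iff M) = not True = False
((not H -> K) or not N) nor not (not D iff M) = True nor False = False
Hence (B) is false.

True statements: 1 ((A)).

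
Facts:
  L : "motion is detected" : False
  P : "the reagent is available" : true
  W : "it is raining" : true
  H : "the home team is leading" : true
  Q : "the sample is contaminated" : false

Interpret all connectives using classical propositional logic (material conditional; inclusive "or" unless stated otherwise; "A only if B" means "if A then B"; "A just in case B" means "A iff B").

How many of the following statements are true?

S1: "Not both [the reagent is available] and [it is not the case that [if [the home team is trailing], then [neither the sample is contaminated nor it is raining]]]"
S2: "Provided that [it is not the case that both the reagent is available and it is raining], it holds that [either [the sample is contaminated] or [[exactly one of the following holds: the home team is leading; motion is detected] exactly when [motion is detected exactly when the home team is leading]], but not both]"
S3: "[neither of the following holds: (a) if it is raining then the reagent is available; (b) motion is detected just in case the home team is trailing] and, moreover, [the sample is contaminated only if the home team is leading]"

2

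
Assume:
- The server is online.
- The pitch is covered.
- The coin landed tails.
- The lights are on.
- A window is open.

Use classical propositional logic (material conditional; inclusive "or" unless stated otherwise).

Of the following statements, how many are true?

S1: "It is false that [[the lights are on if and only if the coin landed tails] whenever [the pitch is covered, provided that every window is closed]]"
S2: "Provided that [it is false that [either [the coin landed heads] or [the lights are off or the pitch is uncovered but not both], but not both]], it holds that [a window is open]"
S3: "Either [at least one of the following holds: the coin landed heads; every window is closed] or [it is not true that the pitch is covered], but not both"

1

Let U = "a window is open" (T), Q = "the pitch is covered" (T), S = "the lights are on" (T), R = "the coin landed heads" (F).

S1: This is ~((~U -> Q) -> (S <-> ~R)).

~U = ~T = F
~U -> Q = F -> T = T
~R = ~F = T
S <-> ~R = T <-> T = T
(~U -> Q) -> (S <-> ~R) = T -> T = T
~((~U -> Q) -> (S <-> ~R)) = ~T = F
So S1 is false.

S2: Formalization: ~(R xor (~S xor ~Q)) -> U

~S = ~T = F
~Q = ~T = F
~S xor ~Q = F xor F = F
R xor (~S xor ~Q) = F xor F = F
~(R xor (~S xor ~Q)) = ~F = T
~(R xor (~S xor ~Q)) -> U = T -> T = T
So S2 is true.

S3: Formalization: (R | ~U) xor ~Q

~U = ~T = F
R | ~U = F | F = F
~Q = ~T = F
(R | ~U) xor ~Q = F xor F = F
So S3 is false.

Count: 1.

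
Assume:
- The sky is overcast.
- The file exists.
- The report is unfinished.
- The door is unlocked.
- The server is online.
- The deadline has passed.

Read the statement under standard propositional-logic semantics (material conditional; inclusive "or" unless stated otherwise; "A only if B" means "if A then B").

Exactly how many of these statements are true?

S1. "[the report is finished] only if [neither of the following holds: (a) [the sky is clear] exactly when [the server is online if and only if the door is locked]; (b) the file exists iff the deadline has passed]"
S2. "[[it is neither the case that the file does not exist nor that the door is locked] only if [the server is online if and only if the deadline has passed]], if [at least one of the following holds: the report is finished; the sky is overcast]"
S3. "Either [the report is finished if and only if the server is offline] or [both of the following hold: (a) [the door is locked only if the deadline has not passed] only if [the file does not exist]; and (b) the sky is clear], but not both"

3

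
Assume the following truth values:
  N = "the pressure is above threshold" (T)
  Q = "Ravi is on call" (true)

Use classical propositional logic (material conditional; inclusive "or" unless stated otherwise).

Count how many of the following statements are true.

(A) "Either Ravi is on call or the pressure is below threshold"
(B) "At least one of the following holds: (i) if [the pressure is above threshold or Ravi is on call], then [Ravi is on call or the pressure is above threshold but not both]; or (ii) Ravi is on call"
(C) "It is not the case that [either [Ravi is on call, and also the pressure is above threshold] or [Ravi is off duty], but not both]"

(A): This is Q ∨ ¬N.

¬N = ¬T = F
Q ∨ ¬N = T ∨ F = T
So (A) is true.

(B): In symbols: ((N ∨ Q) → (Q ⊕ N)) ∨ Q

N ∨ Q = T ∨ T = T
Q ⊕ N = T ⊕ T = F
(N ∨ Q) → (Q ⊕ N) = T → F = F
((N ∨ Q) → (Q ⊕ N)) ∨ Q = F ∨ T = T
So (B) is true.

(C): Formalization: ¬((Q ∧ N) ⊕ ¬Q)

Q ∧ N = T ∧ T = T
¬Q = ¬T = F
(Q ∧ N) ⊕ ¬Q = T ⊕ F = T
¬((Q ∧ N) ⊕ ¬Q) = ¬T = F
So (C) is false.

Count: 2.

2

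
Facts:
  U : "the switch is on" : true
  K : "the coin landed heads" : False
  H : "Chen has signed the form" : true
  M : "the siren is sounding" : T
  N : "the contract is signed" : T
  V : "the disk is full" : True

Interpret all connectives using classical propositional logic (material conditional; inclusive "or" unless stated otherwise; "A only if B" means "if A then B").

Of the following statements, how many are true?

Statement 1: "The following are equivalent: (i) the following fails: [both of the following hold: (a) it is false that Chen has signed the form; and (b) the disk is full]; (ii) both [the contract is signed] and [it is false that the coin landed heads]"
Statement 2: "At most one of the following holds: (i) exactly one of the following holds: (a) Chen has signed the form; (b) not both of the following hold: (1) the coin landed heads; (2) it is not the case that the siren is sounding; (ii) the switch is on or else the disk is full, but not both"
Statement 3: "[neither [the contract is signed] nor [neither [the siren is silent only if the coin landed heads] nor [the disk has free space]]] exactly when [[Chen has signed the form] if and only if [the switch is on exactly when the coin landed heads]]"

Statement 1: Parsed as ~(~H & V) <-> (N & ~K)

~H = ~T = F
~H & V = F & T = F
~(~H & V) = ~F = T
~K = ~F = T
N & ~K = T & T = T
~(~H & V) <-> (N & ~K) = T <-> T = T
So Statement 1 is true.

Statement 2: Formalization: (H xor (K nand ~M)) nand (U xor V)

~M = ~T = F
K nand ~M = F nand F = T
H xor (K nand ~M) = T xor T = F
U xor V = T xor T = F
(H xor (K nand ~M)) nand (U xor V) = F nand F = T
Hence Statement 2 is true.

Statement 3: Formalization: (N nor ((~M -> K) nor ~V)) <-> (H <-> (U <-> K))

~M = ~T = F
~M -> K = F -> F = T
~V = ~T = F
(~M -> K) nor ~V = T nor F = F
N nor ((~M -> K) nor ~V) = T nor F = F
U <-> K = T <-> F = F
H <-> (U <-> K) = T <-> F = F
(N nor ((~M -> K) nor ~V)) <-> (H <-> (U <-> K)) = F <-> F = T
Thus Statement 3 is true.

True statements: 3 (Statement 1, Statement 2, Statement 3).

3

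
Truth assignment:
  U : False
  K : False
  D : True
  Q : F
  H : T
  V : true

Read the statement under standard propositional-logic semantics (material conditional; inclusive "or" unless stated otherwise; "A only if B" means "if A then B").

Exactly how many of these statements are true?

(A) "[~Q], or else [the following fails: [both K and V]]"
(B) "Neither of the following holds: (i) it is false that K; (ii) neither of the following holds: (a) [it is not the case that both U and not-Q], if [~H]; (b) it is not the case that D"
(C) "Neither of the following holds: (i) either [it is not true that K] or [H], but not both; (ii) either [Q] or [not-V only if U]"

(A): Formalization: not Q or not (K and V)

not Q = not False = True
K and V = False and True = False
not (K and V) = not False = True
not Q or not (K and V) = True or True = True
So (A) is true.

(B): In symbols: not K nor ((not H -> (U nand not Q)) nor not D)

not K = not False = True
not H = not True = False
not Q = not False = True
U nand not Q = False nand True = True
not H -> (U nand not Q) = False -> True = True
not D = not True = False
(not H -> (U nand not Q)) nor not D = True nor False = False
not K nor ((not H -> (U nand not Q)) nor not D) = True nor False = False
Hence (B) is false.

(C): In symbols: (not K xor H) nor (Q or (not V -> U))

not K = not False = True
not K xor H = True xor True = False
not V = not True = False
not V -> U = False -> False = True
Q or (not V -> U) = False or True = True
(not K xor H) nor (Q or (not V -> U)) = False nor True = False
Thus (C) is false.

Count: 1.

1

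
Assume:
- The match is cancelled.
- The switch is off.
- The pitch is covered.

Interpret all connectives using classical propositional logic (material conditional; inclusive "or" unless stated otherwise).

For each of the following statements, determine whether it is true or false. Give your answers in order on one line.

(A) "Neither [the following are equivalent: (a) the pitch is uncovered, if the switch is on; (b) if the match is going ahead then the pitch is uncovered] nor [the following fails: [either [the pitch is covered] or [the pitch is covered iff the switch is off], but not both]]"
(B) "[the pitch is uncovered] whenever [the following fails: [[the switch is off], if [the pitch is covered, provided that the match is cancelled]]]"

Let Q = "the switch is on" (F), R = "the pitch is covered" (T), P = "the match is cancelled" (T).

(A): Parsed as ((Q -> ~R) <-> (~P -> ~R)) nor ~(R xor (R <-> ~Q))

~R = ~T = F
Q -> ~R = F -> F = T
~P = ~T = F
~R = ~T = F
~P -> ~R = F -> F = T
(Q -> ~R) <-> (~P -> ~R) = T <-> T = T
~Q = ~F = T
R <-> ~Q = T <-> T = T
R xor (R <-> ~Q) = T xor T = F
~(R xor (R <-> ~Q)) = ~F = T
((Q -> ~R) <-> (~P -> ~R)) nor ~(R xor (R <-> ~Q)) = T nor T = F
Thus (A) is false.

(B): In symbols: ~((P -> R) -> ~Q) -> ~R

P -> R = T -> T = T
~Q = ~F = T
(P -> R) -> ~Q = T -> T = T
~((P -> R) -> ~Q) = ~T = F
~R = ~T = F
~((P -> R) -> ~Q) -> ~R = F -> F = T
Hence (B) is true.

(A) false, (B) true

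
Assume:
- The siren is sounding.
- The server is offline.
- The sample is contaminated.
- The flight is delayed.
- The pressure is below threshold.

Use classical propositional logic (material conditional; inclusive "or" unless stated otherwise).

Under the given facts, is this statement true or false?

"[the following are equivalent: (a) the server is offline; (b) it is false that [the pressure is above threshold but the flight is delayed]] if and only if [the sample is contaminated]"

The statement is true.

Let Q = "the server is online" (False), U = "the pressure is above threshold" (False), S = "the flight is delayed" (True), R = "the sample is contaminated" (True).
In symbols: (not Q iff not (U and S)) iff R

not Q = not False = True
U and S = False and True = False
not (U and S) = not False = True
not Q iff not (U and S) = True iff True = True
(not Q iff not (U and S)) iff R = True iff True = True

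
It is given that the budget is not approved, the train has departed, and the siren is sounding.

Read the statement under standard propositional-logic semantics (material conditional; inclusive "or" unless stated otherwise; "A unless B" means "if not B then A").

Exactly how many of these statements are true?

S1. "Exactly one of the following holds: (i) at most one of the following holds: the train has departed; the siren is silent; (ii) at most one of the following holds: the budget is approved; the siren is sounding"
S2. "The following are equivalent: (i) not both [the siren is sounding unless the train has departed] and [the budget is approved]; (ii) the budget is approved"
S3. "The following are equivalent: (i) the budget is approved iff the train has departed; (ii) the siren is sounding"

0

Let D = "the train has departed" (T), W = "the siren is sounding" (T), H = "the budget is approved" (F).

S1: In symbols: (D ↑ ¬W) ⊕ (H ↑ W)

¬W = ¬T = F
D ↑ ¬W = T ↑ F = T
H ↑ W = F ↑ T = T
(D ↑ ¬W) ⊕ (H ↑ W) = T ⊕ T = F
Thus S1 is false.

S2: Parsed as ((W ∨ D) ↑ H) ↔ H

W ∨ D = T ∨ T = T
(W ∨ D) ↑ H = T ↑ F = T
((W ∨ D) ↑ H) ↔ H = T ↔ F = F
Thus S2 is false.

S3: This is (H ↔ D) ↔ W.

H ↔ D = F ↔ T = F
(H ↔ D) ↔ W = F ↔ T = F
Hence S3 is false.

True statements: 0 (none).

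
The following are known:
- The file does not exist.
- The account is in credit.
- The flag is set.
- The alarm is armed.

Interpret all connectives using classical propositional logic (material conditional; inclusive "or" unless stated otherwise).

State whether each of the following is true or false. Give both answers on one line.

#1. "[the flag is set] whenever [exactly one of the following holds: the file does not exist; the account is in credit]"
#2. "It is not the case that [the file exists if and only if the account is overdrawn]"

#1 true, #2 false

Let P = "the file exists" (F), Q = "the account is overdrawn" (F), R = "the flag is set" (T).

#1: In symbols: (¬P ⊕ ¬Q) → R

¬P = ¬F = T
¬Q = ¬F = T
¬P ⊕ ¬Q = T ⊕ T = F
(¬P ⊕ ¬Q) → R = F → T = T
Thus #1 is true.

#2: Formalization: ¬(P ↔ Q)

P ↔ Q = F ↔ F = T
¬(P ↔ Q) = ¬T = F
So #2 is false.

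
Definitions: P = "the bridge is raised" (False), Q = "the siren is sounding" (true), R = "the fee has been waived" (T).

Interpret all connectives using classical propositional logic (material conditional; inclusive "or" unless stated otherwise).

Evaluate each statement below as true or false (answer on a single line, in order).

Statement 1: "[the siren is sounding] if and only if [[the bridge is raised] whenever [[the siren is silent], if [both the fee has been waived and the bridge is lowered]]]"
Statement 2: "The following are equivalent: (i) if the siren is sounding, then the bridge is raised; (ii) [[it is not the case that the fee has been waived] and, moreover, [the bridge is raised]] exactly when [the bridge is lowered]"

Statement 1: Formalization: Q iff (((R and not P) -> not Q) -> P)

not P = not False = True
R and not P = True and True = True
not Q = not True = False
(R and not P) -> not Q = True -> False = False
((R and not P) -> not Q) -> P = False -> False = True
Q iff (((R and not P) -> not Q) -> P) = True iff True = True
Hence Statement 1 is true.

Statement 2: Parsed as (Q -> P) iff ((not R and P) iff not P)

Q -> P = True -> False = False
not R = not True = False
not R and P = False and False = False
not P = not False = True
(not R and P) iff not P = False iff True = False
(Q -> P) iff ((not R and P) iff not P) = False iff False = True
Hence Statement 2 is true.

Statement 1 true / Statement 2 true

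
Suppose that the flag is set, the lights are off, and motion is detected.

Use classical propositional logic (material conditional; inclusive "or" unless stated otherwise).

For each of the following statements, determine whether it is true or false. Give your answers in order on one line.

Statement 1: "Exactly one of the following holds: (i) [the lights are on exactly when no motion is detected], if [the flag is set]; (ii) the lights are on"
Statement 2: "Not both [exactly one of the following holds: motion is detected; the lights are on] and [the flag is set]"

Statement 1 true / Statement 2 false

Let P = "the flag is set" (T), Q = "the lights are on" (F), K = "motion is detected" (T).

Statement 1: In symbols: (P -> (Q <-> ~K)) xor Q

~K = ~T = F
Q <-> ~K = F <-> F = T
P -> (Q <-> ~K) = T -> T = T
(P -> (Q <-> ~K)) xor Q = T xor F = T
Thus Statement 1 is true.

Statement 2: Formalization: (K xor Q) nand P

K xor Q = T xor F = T
(K xor Q) nand P = T nand T = F
Hence Statement 2 is false.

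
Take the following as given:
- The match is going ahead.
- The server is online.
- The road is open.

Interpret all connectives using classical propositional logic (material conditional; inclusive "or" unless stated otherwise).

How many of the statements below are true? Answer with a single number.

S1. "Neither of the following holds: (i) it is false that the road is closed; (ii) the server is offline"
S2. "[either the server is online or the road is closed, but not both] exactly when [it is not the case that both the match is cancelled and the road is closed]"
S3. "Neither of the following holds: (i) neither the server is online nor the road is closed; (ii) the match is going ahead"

Let M = "the road is closed" (False), P = "the server is online" (True), V = "the match is cancelled" (False).

S1: In symbols: not M nor not P

not M = not False = True
not P = not True = False
not M nor not P = True nor False = False
Hence S1 is false.

S2: Parsed as (P xor M) iff (V nand M)

P xor M = True xor False = True
V nand M = False nand False = True
(P xor M) iff (V nand M) = True iff True = True
Hence S2 is true.

S3: This is (P nor M) nor not V.

P nor M = True nor False = False
not V = not False = True
(P nor M) nor not V = False nor True = False
So S3 is false.

True statements: 1 (S2).

1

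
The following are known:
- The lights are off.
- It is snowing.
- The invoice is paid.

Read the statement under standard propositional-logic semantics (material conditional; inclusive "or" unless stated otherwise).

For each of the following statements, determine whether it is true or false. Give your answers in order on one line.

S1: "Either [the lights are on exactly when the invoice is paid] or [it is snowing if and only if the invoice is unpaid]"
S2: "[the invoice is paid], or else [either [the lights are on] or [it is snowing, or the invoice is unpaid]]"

S1 F / S2 T

Let P = "the lights are on" (F), R = "the invoice is paid" (T), Q = "it is snowing" (T).

S1: Formalization: (P <-> R) | (Q <-> ~R)

P <-> R = F <-> T = F
~R = ~T = F
Q <-> ~R = T <-> F = F
(P <-> R) | (Q <-> ~R) = F | F = F
So S1 is false.

S2: Formalization: R | (P | (Q | ~R))

~R = ~T = F
Q | ~R = T | F = T
P | (Q | ~R) = F | T = T
R | (P | (Q | ~R)) = T | T = T
Thus S2 is true.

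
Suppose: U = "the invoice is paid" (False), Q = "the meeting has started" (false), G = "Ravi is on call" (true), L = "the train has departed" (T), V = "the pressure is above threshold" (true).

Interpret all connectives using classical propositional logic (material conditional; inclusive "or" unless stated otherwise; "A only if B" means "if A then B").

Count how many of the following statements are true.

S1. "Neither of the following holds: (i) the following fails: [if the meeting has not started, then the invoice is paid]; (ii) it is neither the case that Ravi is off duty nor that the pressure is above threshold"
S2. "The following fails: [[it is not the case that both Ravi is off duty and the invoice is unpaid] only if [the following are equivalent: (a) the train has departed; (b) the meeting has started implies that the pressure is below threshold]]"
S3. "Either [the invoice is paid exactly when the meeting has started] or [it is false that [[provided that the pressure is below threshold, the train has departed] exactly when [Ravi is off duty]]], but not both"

S1: Parsed as ¬(¬Q → U) ↓ (¬G ↓ V)

¬Q = ¬F = T
¬Q → U = T → F = F
¬(¬Q → U) = ¬F = T
¬G = ¬T = F
¬G ↓ V = F ↓ T = F
¬(¬Q → U) ↓ (¬G ↓ V) = T ↓ F = F
Thus S1 is false.

S2: Parsed as ¬((¬G ↑ ¬U) → (L ↔ (Q → ¬V)))

¬G = ¬T = F
¬U = ¬F = T
¬G ↑ ¬U = F ↑ T = T
¬V = ¬T = F
Q → ¬V = F → F = T
L ↔ (Q → ¬V) = T ↔ T = T
(¬G ↑ ¬U) → (L ↔ (Q → ¬V)) = T → T = T
¬((¬G ↑ ¬U) → (L ↔ (Q → ¬V))) = ¬T = F
So S2 is false.

S3: This is (U ↔ Q) ⊕ ¬((¬V → L) ↔ ¬G).

U ↔ Q = F ↔ F = T
¬V = ¬T = F
¬V → L = F → T = T
¬G = ¬T = F
(¬V → L) ↔ ¬G = T ↔ F = F
¬((¬V → L) ↔ ¬G) = ¬F = T
(U ↔ Q) ⊕ ¬((¬V → L) ↔ ¬G) = T ⊕ T = F
Thus S3 is false.

Count: 0.

0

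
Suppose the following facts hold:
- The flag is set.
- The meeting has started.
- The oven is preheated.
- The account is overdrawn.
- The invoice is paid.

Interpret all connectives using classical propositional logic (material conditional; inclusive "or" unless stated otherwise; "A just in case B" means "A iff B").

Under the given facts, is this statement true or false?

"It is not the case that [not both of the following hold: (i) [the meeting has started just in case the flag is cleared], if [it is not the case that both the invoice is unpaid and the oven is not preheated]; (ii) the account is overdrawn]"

Let Q = "the invoice is paid" (T), M = "the oven is preheated" (T), N = "the meeting has started" (T), S = "the flag is set" (T), G = "the account is overdrawn" (T).
In symbols: ¬(((¬Q ↑ ¬M) → (N ↔ ¬S)) ↑ G)

¬Q = ¬T = F
¬M = ¬T = F
¬Q ↑ ¬M = F ↑ F = T
¬S = ¬T = F
N ↔ ¬S = T ↔ F = F
(¬Q ↑ ¬M) → (N ↔ ¬S) = T → F = F
((¬Q ↑ ¬M) → (N ↔ ¬S)) ↑ G = F ↑ T = T
¬(((¬Q ↑ ¬M) → (N ↔ ¬S)) ↑ G) = ¬T = F

The statement is false.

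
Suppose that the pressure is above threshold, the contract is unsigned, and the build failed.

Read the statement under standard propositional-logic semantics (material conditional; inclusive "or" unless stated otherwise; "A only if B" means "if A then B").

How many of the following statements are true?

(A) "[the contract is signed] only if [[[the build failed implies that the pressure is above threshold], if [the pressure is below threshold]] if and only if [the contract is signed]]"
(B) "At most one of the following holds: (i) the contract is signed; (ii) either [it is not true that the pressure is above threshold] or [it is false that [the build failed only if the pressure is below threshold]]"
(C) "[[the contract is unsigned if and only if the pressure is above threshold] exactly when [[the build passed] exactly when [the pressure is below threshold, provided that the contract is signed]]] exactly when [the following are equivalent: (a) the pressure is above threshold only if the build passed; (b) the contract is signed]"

Let Q = "the contract is signed" (False), P = "the pressure is above threshold" (True), R = "the build passed" (False).

(A): Formalization: Q -> ((not P -> (not R -> P)) iff Q)

not P = not True = False
not R = not False = True
not R -> P = True -> True = True
not P -> (not R -> P) = False -> True = True
(not P -> (not R -> P)) iff Q = True iff False = False
Q -> ((not P -> (not R -> P)) iff Q) = False -> False = True
So (A) is true.

(B): Parsed as Q nand (not P or not (not R -> not P))

not P = not True = False
not R = not False = True
not P = not True = False
not R -> not P = True -> False = False
not (not R -> not P) = not False = True
not P or not (not R -> not P) = False or True = True
Q nand (not P or not (not R -> not P)) = False nand True = True
Thus (B) is true.

(C): This is ((not Q iff P) iff (R iff (Q -> not P))) iff ((P -> R) iff Q).

not Q = not False = True
not Q iff P = True iff True = True
not P = not True = False
Q -> not P = False -> False = True
R iff (Q -> not P) = False iff True = False
(not Q iff P) iff (R iff (Q -> not P)) = True iff False = False
P -> R = True -> False = False
(P -> R) iff Q = False iff False = True
((not Q iff P) iff (R iff (Q -> not P))) iff ((P -> R) iff Q) = False iff True = False
So (C) is false.

True statements: 2 ((A), (B)).

2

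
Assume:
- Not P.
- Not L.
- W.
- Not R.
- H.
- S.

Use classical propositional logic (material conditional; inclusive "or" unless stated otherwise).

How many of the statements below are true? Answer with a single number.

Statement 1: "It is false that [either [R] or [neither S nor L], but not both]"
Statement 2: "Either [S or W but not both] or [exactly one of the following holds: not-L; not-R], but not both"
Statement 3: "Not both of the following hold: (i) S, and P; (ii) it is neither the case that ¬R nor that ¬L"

Statement 1: In symbols: ~(R xor (S nor L))

S nor L = T nor F = F
R xor (S nor L) = F xor F = F
~(R xor (S nor L)) = ~F = T
Thus Statement 1 is true.

Statement 2: In symbols: (S xor W) xor (~L xor ~R)

S xor W = T xor T = F
~L = ~F = T
~R = ~F = T
~L xor ~R = T xor T = F
(S xor W) xor (~L xor ~R) = F xor F = F
Hence Statement 2 is false.

Statement 3: Formalization: (S & P) nand (~R nor ~L)

S & P = T & F = F
~R = ~F = T
~L = ~F = T
~R nor ~L = T nor T = F
(S & P) nand (~R nor ~L) = F nand F = T
Hence Statement 3 is true.

True statements: 2 (Statement 1, Statement 3).

2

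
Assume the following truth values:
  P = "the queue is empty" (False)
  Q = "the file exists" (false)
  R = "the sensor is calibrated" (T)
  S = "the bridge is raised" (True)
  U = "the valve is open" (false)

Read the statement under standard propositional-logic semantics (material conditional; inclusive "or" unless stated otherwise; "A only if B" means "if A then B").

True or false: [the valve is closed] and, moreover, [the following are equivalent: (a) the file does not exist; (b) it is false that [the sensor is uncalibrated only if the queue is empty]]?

False.

Formalization: not U and (not Q iff not (not R -> P))

not U = not False = True
not Q = not False = True
not R = not True = False
not R -> P = False -> False = True
not (not R -> P) = not True = False
not Q iff not (not R -> P) = True iff False = False
not U and (not Q iff not (not R -> P)) = True and False = False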